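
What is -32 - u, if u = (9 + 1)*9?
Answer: -122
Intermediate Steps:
u = 90 (u = 10*9 = 90)
-32 - u = -32 - 1*90 = -32 - 90 = -122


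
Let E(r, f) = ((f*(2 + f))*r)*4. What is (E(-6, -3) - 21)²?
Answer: 8649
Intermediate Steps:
E(r, f) = 4*f*r*(2 + f) (E(r, f) = (f*r*(2 + f))*4 = 4*f*r*(2 + f))
(E(-6, -3) - 21)² = (4*(-3)*(-6)*(2 - 3) - 21)² = (4*(-3)*(-6)*(-1) - 21)² = (-72 - 21)² = (-93)² = 8649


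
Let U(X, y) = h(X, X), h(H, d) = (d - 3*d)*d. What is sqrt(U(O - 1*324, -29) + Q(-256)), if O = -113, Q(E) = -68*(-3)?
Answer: I*sqrt(381734) ≈ 617.85*I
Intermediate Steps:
Q(E) = 204
h(H, d) = -2*d**2 (h(H, d) = (-2*d)*d = -2*d**2)
U(X, y) = -2*X**2
sqrt(U(O - 1*324, -29) + Q(-256)) = sqrt(-2*(-113 - 1*324)**2 + 204) = sqrt(-2*(-113 - 324)**2 + 204) = sqrt(-2*(-437)**2 + 204) = sqrt(-2*190969 + 204) = sqrt(-381938 + 204) = sqrt(-381734) = I*sqrt(381734)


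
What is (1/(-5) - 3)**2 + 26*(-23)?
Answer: -14694/25 ≈ -587.76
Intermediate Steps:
(1/(-5) - 3)**2 + 26*(-23) = (-1/5 - 3)**2 - 598 = (-16/5)**2 - 598 = 256/25 - 598 = -14694/25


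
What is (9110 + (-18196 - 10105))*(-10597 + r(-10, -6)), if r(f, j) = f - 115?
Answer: 205765902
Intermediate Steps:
r(f, j) = -115 + f
(9110 + (-18196 - 10105))*(-10597 + r(-10, -6)) = (9110 + (-18196 - 10105))*(-10597 + (-115 - 10)) = (9110 - 28301)*(-10597 - 125) = -19191*(-10722) = 205765902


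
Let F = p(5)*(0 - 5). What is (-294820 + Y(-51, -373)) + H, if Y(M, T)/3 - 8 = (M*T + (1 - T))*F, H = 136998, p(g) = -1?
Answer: 133157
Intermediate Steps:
F = 5 (F = -(0 - 5) = -1*(-5) = 5)
Y(M, T) = 39 - 15*T + 15*M*T (Y(M, T) = 24 + 3*((M*T + (1 - T))*5) = 24 + 3*((1 - T + M*T)*5) = 24 + 3*(5 - 5*T + 5*M*T) = 24 + (15 - 15*T + 15*M*T) = 39 - 15*T + 15*M*T)
(-294820 + Y(-51, -373)) + H = (-294820 + (39 - 15*(-373) + 15*(-51)*(-373))) + 136998 = (-294820 + (39 + 5595 + 285345)) + 136998 = (-294820 + 290979) + 136998 = -3841 + 136998 = 133157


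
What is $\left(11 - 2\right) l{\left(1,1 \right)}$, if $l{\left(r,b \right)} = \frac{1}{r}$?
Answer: $9$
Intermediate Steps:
$\left(11 - 2\right) l{\left(1,1 \right)} = \frac{11 - 2}{1} = 9 \cdot 1 = 9$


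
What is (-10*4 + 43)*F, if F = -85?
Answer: -255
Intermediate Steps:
(-10*4 + 43)*F = (-10*4 + 43)*(-85) = (-40 + 43)*(-85) = 3*(-85) = -255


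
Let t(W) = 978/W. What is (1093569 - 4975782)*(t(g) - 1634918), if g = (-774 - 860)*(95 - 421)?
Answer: 545850591950943/86 ≈ 6.3471e+12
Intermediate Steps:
g = 532684 (g = -1634*(-326) = 532684)
(1093569 - 4975782)*(t(g) - 1634918) = (1093569 - 4975782)*(978/532684 - 1634918) = -3882213*(978*(1/532684) - 1634918) = -3882213*(3/1634 - 1634918) = -3882213*(-2671456009/1634) = 545850591950943/86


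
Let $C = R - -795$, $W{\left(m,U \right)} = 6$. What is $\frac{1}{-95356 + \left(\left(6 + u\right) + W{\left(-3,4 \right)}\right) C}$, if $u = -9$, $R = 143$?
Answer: $- \frac{1}{92542} \approx -1.0806 \cdot 10^{-5}$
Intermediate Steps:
$C = 938$ ($C = 143 - -795 = 143 + 795 = 938$)
$\frac{1}{-95356 + \left(\left(6 + u\right) + W{\left(-3,4 \right)}\right) C} = \frac{1}{-95356 + \left(\left(6 - 9\right) + 6\right) 938} = \frac{1}{-95356 + \left(-3 + 6\right) 938} = \frac{1}{-95356 + 3 \cdot 938} = \frac{1}{-95356 + 2814} = \frac{1}{-92542} = - \frac{1}{92542}$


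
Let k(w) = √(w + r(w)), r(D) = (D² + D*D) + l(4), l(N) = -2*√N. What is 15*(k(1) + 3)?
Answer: 45 + 15*I ≈ 45.0 + 15.0*I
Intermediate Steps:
r(D) = -4 + 2*D² (r(D) = (D² + D*D) - 2*√4 = (D² + D²) - 2*2 = 2*D² - 4 = -4 + 2*D²)
k(w) = √(-4 + w + 2*w²) (k(w) = √(w + (-4 + 2*w²)) = √(-4 + w + 2*w²))
15*(k(1) + 3) = 15*(√(-4 + 1 + 2*1²) + 3) = 15*(√(-4 + 1 + 2*1) + 3) = 15*(√(-4 + 1 + 2) + 3) = 15*(√(-1) + 3) = 15*(I + 3) = 15*(3 + I) = 45 + 15*I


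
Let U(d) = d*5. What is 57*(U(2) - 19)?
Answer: -513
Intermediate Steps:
U(d) = 5*d
57*(U(2) - 19) = 57*(5*2 - 19) = 57*(10 - 19) = 57*(-9) = -513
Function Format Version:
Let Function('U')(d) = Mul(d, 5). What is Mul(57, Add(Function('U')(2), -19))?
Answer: -513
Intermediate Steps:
Function('U')(d) = Mul(5, d)
Mul(57, Add(Function('U')(2), -19)) = Mul(57, Add(Mul(5, 2), -19)) = Mul(57, Add(10, -19)) = Mul(57, -9) = -513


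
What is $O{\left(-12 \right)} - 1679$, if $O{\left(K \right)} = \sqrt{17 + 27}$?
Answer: $-1679 + 2 \sqrt{11} \approx -1672.4$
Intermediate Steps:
$O{\left(K \right)} = 2 \sqrt{11}$ ($O{\left(K \right)} = \sqrt{44} = 2 \sqrt{11}$)
$O{\left(-12 \right)} - 1679 = 2 \sqrt{11} - 1679 = -1679 + 2 \sqrt{11}$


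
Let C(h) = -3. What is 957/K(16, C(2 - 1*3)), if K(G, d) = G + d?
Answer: 957/13 ≈ 73.615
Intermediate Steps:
957/K(16, C(2 - 1*3)) = 957/(16 - 3) = 957/13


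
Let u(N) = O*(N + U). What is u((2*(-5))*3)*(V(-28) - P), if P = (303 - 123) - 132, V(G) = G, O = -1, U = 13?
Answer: -1292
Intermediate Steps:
u(N) = -13 - N (u(N) = -(N + 13) = -(13 + N) = -13 - N)
P = 48 (P = 180 - 132 = 48)
u((2*(-5))*3)*(V(-28) - P) = (-13 - 2*(-5)*3)*(-28 - 1*48) = (-13 - (-10)*3)*(-28 - 48) = (-13 - 1*(-30))*(-76) = (-13 + 30)*(-76) = 17*(-76) = -1292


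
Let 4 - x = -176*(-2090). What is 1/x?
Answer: -1/367836 ≈ -2.7186e-6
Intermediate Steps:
x = -367836 (x = 4 - (-176)*(-2090) = 4 - 1*367840 = 4 - 367840 = -367836)
1/x = 1/(-367836) = -1/367836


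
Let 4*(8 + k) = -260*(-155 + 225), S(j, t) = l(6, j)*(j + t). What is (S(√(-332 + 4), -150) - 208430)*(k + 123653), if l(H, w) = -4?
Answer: -24751513850 - 952760*I*√82 ≈ -2.4752e+10 - 8.6276e+6*I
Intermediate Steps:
S(j, t) = -4*j - 4*t (S(j, t) = -4*(j + t) = -4*j - 4*t)
k = -4558 (k = -8 + (-260*(-155 + 225))/4 = -8 + (-260*70)/4 = -8 + (¼)*(-18200) = -8 - 4550 = -4558)
(S(√(-332 + 4), -150) - 208430)*(k + 123653) = ((-4*√(-332 + 4) - 4*(-150)) - 208430)*(-4558 + 123653) = ((-8*I*√82 + 600) - 208430)*119095 = ((600 - 8*I*√82) - 208430)*119095 = (-207830 - 8*I*√82)*119095 = -24751513850 - 952760*I*√82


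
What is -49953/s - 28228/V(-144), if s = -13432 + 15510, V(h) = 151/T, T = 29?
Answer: -1708618639/313778 ≈ -5445.3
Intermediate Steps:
V(h) = 151/29
s = 2078
-49953/s - 28228/V(-144) = -49953/2078 - 28228/151/29 = -49953*1/2078 - 28228*29/151 = -49953/2078 - 818612/151 = -1708618639/313778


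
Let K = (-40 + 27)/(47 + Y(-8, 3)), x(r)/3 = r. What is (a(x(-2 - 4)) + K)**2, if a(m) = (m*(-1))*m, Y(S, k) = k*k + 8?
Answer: 430521001/4096 ≈ 1.0511e+5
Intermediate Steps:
x(r) = 3*r
Y(S, k) = 8 + k**2 (Y(S, k) = k**2 + 8 = 8 + k**2)
a(m) = -m**2 (a(m) = (-m)*m = -m**2)
K = -13/64 (K = (-40 + 27)/(47 + (8 + 3**2)) = -13/(47 + (8 + 9)) = -13/(47 + 17) = -13/64 ≈ -0.20313)
(a(x(-2 - 4)) + K)**2 = (-(3*(-2 - 4))**2 - 13/64)**2 = (-(3*(-6))**2 - 13/64)**2 = (-1*(-18)**2 - 13/64)**2 = (-1*324 - 13/64)**2 = (-324 - 13/64)**2 = (-20749/64)**2 = 430521001/4096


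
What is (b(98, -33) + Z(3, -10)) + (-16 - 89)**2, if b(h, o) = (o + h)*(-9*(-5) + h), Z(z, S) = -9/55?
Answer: 1117591/55 ≈ 20320.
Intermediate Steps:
Z(z, S) = -9/55 (Z(z, S) = -9*1/55 = -9/55)
b(h, o) = (45 + h)*(h + o) (b(h, o) = (h + o)*(45 + h) = (45 + h)*(h + o))
(b(98, -33) + Z(3, -10)) + (-16 - 89)**2 = ((98**2 + 45*98 + 45*(-33) + 98*(-33)) - 9/55) + (-16 - 89)**2 = ((9604 + 4410 - 1485 - 3234) - 9/55) + (-105)**2 = (9295 - 9/55) + 11025 = 511216/55 + 11025 = 1117591/55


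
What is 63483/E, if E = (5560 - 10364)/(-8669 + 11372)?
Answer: -171594549/4804 ≈ -35719.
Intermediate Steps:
E = -4804/2703 ≈ -1.7773
63483/E = 63483/(-4804/2703) = 63483*(-2703/4804) = -171594549/4804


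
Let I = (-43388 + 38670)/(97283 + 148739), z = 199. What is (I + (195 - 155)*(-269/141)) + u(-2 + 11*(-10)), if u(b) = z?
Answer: 303947810/2477793 ≈ 122.67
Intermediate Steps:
u(b) = 199
I = -337/17573 (I = -4718/246022 = -4718*1/246022 = -337/17573 ≈ -0.019177)
(I + (195 - 155)*(-269/141)) + u(-2 + 11*(-10)) = (-337/17573 + (195 - 155)*(-269/141)) + 199 = (-337/17573 + 40*(-269*1/141)) + 199 = (-337/17573 + 40*(-269/141)) + 199 = (-337/17573 - 10760/141) + 199 = -189132997/2477793 + 199 = 303947810/2477793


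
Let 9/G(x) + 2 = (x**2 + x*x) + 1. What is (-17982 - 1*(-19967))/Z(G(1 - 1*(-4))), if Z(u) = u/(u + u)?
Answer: 3970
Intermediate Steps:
G(x) = 9/(-1 + 2*x**2) (G(x) = 9/(-2 + ((x**2 + x*x) + 1)) = 9/(-2 + ((x**2 + x**2) + 1)) = 9/(-2 + (2*x**2 + 1)) = 9/(-2 + (1 + 2*x**2)) = 9/(-1 + 2*x**2))
Z(u) = 1/2 (Z(u) = u/((2*u)) = u*(1/(2*u)) = 1/2)
(-17982 - 1*(-19967))/Z(G(1 - 1*(-4))) = (-17982 - 1*(-19967))/(1/2) = (-17982 + 19967)*2 = 1985*2 = 3970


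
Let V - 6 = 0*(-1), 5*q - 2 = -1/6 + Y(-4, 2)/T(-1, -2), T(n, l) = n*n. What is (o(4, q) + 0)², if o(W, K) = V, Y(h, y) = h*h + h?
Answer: 36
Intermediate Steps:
Y(h, y) = h + h² (Y(h, y) = h² + h = h + h²)
T(n, l) = n²
q = 83/30 (q = ⅖ + (-1/6 + (-4*(1 - 4))/((-1)²))/5 = ⅖ + (-1*⅙ - 4*(-3)/1)/5 = ⅖ + (-⅙ + 12*1)/5 = ⅖ + (-⅙ + 12)/5 = ⅖ + (⅕)*(71/6) = ⅖ + 71/30 = 83/30 ≈ 2.7667)
V = 6 (V = 6 + 0*(-1) = 6 + 0 = 6)
o(W, K) = 6
(o(4, q) + 0)² = (6 + 0)² = 6² = 36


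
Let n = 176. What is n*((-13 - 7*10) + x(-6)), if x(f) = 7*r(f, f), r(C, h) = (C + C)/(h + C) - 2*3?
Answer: -20768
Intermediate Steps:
r(C, h) = -6 + 2*C/(C + h) (r(C, h) = (2*C)/(C + h) - 6 = 2*C/(C + h) - 6 = -6 + 2*C/(C + h))
x(f) = -35 (x(f) = 7*(2*(-3*f - 2*f)/(f + f)) = 7*(2*(-5*f)/((2*f))) = 7*(2*(1/(2*f))*(-5*f)) = 7*(-5) = -35)
n*((-13 - 7*10) + x(-6)) = 176*((-13 - 7*10) - 35) = 176*((-13 - 70) - 35) = 176*(-83 - 35) = 176*(-118) = -20768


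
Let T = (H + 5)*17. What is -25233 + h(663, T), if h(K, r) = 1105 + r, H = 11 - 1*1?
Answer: -23873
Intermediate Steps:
H = 10 (H = 11 - 1 = 10)
T = 255 (T = (10 + 5)*17 = 15*17 = 255)
-25233 + h(663, T) = -25233 + (1105 + 255) = -25233 + 1360 = -23873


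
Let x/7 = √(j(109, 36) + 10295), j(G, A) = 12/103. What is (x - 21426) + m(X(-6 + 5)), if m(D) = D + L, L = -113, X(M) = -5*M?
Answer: -21534 + 7*√109220891/103 ≈ -20824.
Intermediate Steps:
j(G, A) = 12/103 (j(G, A) = 12*(1/103) = 12/103)
m(D) = -113 + D (m(D) = D - 113 = -113 + D)
x = 7*√109220891/103 (x = 7*√(12/103 + 10295) = 7*√(1060397/103) = 7*(√109220891/103) = 7*√109220891/103 ≈ 710.25)
(x - 21426) + m(X(-6 + 5)) = (7*√109220891/103 - 21426) + (-113 - 5*(-6 + 5)) = (-21426 + 7*√109220891/103) + (-113 - 5*(-1)) = (-21426 + 7*√109220891/103) + (-113 + 5) = (-21426 + 7*√109220891/103) - 108 = -21534 + 7*√109220891/103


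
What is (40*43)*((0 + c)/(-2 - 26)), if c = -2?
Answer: 860/7 ≈ 122.86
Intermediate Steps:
(40*43)*((0 + c)/(-2 - 26)) = (40*43)*((0 - 2)/(-2 - 26)) = 1720*(-2/(-28)) = 1720*(-2*(-1/28)) = 1720*(1/14) = 860/7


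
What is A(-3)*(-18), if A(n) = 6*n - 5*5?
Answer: 774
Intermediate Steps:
A(n) = -25 + 6*n (A(n) = 6*n - 25 = -25 + 6*n)
A(-3)*(-18) = (-25 + 6*(-3))*(-18) = (-25 - 18)*(-18) = -43*(-18) = 774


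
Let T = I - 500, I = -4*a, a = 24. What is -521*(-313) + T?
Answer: 162477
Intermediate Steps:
I = -96 (I = -4*24 = -96)
T = -596 (T = -96 - 500 = -596)
-521*(-313) + T = -521*(-313) - 596 = 163073 - 596 = 162477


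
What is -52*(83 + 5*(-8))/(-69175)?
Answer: 2236/69175 ≈ 0.032324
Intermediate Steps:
-52*(83 + 5*(-8))/(-69175) = -52*(83 - 40)*(-1/69175) = -52*43*(-1/69175) = -2236*(-1/69175) = 2236/69175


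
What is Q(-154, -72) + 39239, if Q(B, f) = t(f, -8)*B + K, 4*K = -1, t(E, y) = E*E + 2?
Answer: -3037621/4 ≈ -7.5941e+5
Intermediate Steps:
t(E, y) = 2 + E² (t(E, y) = E² + 2 = 2 + E²)
K = -¼ (K = (¼)*(-1) = -¼ ≈ -0.25000)
Q(B, f) = -¼ + B*(2 + f²) (Q(B, f) = (2 + f²)*B - ¼ = B*(2 + f²) - ¼ = -¼ + B*(2 + f²))
Q(-154, -72) + 39239 = (-¼ - 154*(2 + (-72)²)) + 39239 = (-¼ - 154*(2 + 5184)) + 39239 = (-¼ - 154*5186) + 39239 = (-¼ - 798644) + 39239 = -3194577/4 + 39239 = -3037621/4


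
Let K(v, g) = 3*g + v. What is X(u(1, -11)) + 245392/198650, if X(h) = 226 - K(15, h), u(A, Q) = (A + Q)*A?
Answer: 24060021/99325 ≈ 242.24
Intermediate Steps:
K(v, g) = v + 3*g
u(A, Q) = A*(A + Q)
X(h) = 211 - 3*h (X(h) = 226 - (15 + 3*h) = 226 + (-15 - 3*h) = 211 - 3*h)
X(u(1, -11)) + 245392/198650 = (211 - 3*(1 - 11)) + 245392/198650 = (211 - 3*(-10)) + 245392*(1/198650) = (211 - 3*(-10)) + 122696/99325 = (211 + 30) + 122696/99325 = 241 + 122696/99325 = 24060021/99325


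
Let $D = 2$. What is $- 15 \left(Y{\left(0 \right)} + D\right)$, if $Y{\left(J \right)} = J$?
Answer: $-30$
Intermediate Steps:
$- 15 \left(Y{\left(0 \right)} + D\right) = - 15 \left(0 + 2\right) = \left(-15\right) 2 = -30$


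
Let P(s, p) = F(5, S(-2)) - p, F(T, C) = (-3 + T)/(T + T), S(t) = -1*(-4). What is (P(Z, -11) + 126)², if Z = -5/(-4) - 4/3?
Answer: 470596/25 ≈ 18824.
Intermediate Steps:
S(t) = 4
F(T, C) = (-3 + T)/(2*T) (F(T, C) = (-3 + T)/((2*T)) = (-3 + T)*(1/(2*T)) = (-3 + T)/(2*T))
Z = -1/12 (Z = -5*(-¼) - 4*⅓ = 5/4 - 4/3 = -1/12 ≈ -0.083333)
P(s, p) = ⅕ - p (P(s, p) = (½)*(-3 + 5)/5 - p = (½)*(⅕)*2 - p = ⅕ - p)
(P(Z, -11) + 126)² = ((⅕ - 1*(-11)) + 126)² = ((⅕ + 11) + 126)² = (56/5 + 126)² = (686/5)² = 470596/25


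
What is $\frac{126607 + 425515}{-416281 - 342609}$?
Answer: $- \frac{276061}{379445} \approx -0.72754$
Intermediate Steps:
$\frac{126607 + 425515}{-416281 - 342609} = \frac{552122}{-758890} = 552122 \left(- \frac{1}{758890}\right) = - \frac{276061}{379445}$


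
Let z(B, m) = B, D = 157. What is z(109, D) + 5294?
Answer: 5403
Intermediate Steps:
z(109, D) + 5294 = 109 + 5294 = 5403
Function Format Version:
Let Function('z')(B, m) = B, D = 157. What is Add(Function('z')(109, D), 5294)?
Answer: 5403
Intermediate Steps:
Add(Function('z')(109, D), 5294) = Add(109, 5294) = 5403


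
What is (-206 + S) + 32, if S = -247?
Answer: -421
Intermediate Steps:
(-206 + S) + 32 = (-206 - 247) + 32 = -453 + 32 = -421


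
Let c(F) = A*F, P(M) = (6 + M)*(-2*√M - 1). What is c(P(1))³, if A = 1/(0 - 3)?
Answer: 343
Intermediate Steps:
A = -⅓ (A = 1/(-3) = -⅓ ≈ -0.33333)
P(M) = (-1 - 2*√M)*(6 + M) (P(M) = (6 + M)*(-1 - 2*√M) = (-1 - 2*√M)*(6 + M))
c(F) = -F/3
c(P(1))³ = (-(-6 - 1*1 - 12*√1 - 2*1^(3/2))/3)³ = (-(-6 - 1 - 12*1 - 2*1)/3)³ = (-(-6 - 1 - 12 - 2)/3)³ = (-⅓*(-21))³ = 7³ = 343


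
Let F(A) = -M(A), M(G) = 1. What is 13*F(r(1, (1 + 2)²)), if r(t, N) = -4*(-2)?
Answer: -13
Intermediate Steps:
r(t, N) = 8
F(A) = -1 (F(A) = -1*1 = -1)
13*F(r(1, (1 + 2)²)) = 13*(-1) = -13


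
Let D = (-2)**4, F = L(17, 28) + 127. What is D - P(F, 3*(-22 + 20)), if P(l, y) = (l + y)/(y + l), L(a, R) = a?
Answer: 15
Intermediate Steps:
F = 144 (F = 17 + 127 = 144)
P(l, y) = 1 (P(l, y) = (l + y)/(l + y) = 1)
D = 16
D - P(F, 3*(-22 + 20)) = 16 - 1*1 = 16 - 1 = 15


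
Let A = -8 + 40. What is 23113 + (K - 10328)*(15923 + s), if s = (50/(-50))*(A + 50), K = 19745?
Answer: 149197810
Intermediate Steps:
A = 32
s = -82 (s = (50/(-50))*(32 + 50) = (50*(-1/50))*82 = -1*82 = -82)
23113 + (K - 10328)*(15923 + s) = 23113 + (19745 - 10328)*(15923 - 82) = 23113 + 9417*15841 = 23113 + 149174697 = 149197810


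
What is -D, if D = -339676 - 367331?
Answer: 707007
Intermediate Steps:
D = -707007
-D = -1*(-707007) = 707007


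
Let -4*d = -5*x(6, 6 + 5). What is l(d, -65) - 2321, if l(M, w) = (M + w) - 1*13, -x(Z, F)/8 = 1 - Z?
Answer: -2349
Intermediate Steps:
x(Z, F) = -8 + 8*Z (x(Z, F) = -8*(1 - Z) = -8 + 8*Z)
d = 50 (d = -(-5)*(-8 + 8*6)/4 = -(-5)*(-8 + 48)/4 = -(-5)*40/4 = -¼*(-200) = 50)
l(M, w) = -13 + M + w (l(M, w) = (M + w) - 13 = -13 + M + w)
l(d, -65) - 2321 = (-13 + 50 - 65) - 2321 = -28 - 2321 = -2349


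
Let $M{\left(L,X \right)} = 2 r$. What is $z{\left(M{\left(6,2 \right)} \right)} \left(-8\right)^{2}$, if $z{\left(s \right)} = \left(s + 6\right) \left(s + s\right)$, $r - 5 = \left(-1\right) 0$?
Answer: $20480$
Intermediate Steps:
$r = 5$ ($r = 5 - 0 = 5 + 0 = 5$)
$M{\left(L,X \right)} = 10$ ($M{\left(L,X \right)} = 2 \cdot 5 = 10$)
$z{\left(s \right)} = 2 s \left(6 + s\right)$ ($z{\left(s \right)} = \left(6 + s\right) 2 s = 2 s \left(6 + s\right)$)
$z{\left(M{\left(6,2 \right)} \right)} \left(-8\right)^{2} = 2 \cdot 10 \left(6 + 10\right) \left(-8\right)^{2} = 2 \cdot 10 \cdot 16 \cdot 64 = 320 \cdot 64 = 20480$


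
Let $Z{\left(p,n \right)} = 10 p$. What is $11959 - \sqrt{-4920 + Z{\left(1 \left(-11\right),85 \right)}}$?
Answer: $11959 - i \sqrt{5030} \approx 11959.0 - 70.922 i$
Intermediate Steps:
$11959 - \sqrt{-4920 + Z{\left(1 \left(-11\right),85 \right)}} = 11959 - \sqrt{-4920 + 10 \cdot 1 \left(-11\right)} = 11959 - \sqrt{-4920 + 10 \left(-11\right)} = 11959 - \sqrt{-4920 - 110} = 11959 - \sqrt{-5030} = 11959 - i \sqrt{5030}$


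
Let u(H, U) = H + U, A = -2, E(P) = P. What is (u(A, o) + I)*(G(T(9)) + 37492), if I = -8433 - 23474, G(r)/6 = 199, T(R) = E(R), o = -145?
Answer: -1240041044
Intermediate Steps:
T(R) = R
G(r) = 1194 (G(r) = 6*199 = 1194)
I = -31907
(u(A, o) + I)*(G(T(9)) + 37492) = ((-2 - 145) - 31907)*(1194 + 37492) = (-147 - 31907)*38686 = -32054*38686 = -1240041044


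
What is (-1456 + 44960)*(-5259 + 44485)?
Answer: 1706487904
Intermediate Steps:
(-1456 + 44960)*(-5259 + 44485) = 43504*39226 = 1706487904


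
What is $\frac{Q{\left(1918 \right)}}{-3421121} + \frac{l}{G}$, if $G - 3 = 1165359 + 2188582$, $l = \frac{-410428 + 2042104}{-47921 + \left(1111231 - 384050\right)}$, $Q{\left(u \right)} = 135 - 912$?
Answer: $\frac{13452602743543}{59045438387321320} \approx 0.00022783$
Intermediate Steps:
$Q{\left(u \right)} = -777$ ($Q{\left(u \right)} = 135 - 912 = -777$)
$l = \frac{135973}{56605}$ ($l = \frac{1631676}{-47921 + 727181} = \frac{1631676}{679260} = 1631676 \cdot \frac{1}{679260} = \frac{135973}{56605} \approx 2.4021$)
$G = 3353944$ ($G = 3 + \left(1165359 + 2188582\right) = 3 + 3353941 = 3353944$)
$\frac{Q{\left(1918 \right)}}{-3421121} + \frac{l}{G} = - \frac{777}{-3421121} + \frac{135973}{56605 \cdot 3353944} = \left(-777\right) \left(- \frac{1}{3421121}\right) + \frac{135973}{56605} \cdot \frac{1}{3353944} = \frac{777}{3421121} + \frac{135973}{189850000120} = \frac{13452602743543}{59045438387321320}$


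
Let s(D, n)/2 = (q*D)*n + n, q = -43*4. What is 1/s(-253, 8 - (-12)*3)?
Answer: 1/3829496 ≈ 2.6113e-7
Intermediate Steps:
q = -172
s(D, n) = 2*n - 344*D*n (s(D, n) = 2*((-172*D)*n + n) = 2*(-172*D*n + n) = 2*(n - 172*D*n) = 2*n - 344*D*n)
1/s(-253, 8 - (-12)*3) = 1/(2*(8 - (-12)*3)*(1 - 172*(-253))) = 1/(2*(8 - 3*(-12))*(1 + 43516)) = 1/(2*(8 + 36)*43517) = 1/(2*44*43517) = 1/3829496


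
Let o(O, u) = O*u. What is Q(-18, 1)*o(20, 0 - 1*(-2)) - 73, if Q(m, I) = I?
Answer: -33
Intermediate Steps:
Q(-18, 1)*o(20, 0 - 1*(-2)) - 73 = 1*(20*(0 - 1*(-2))) - 73 = 1*(20*(0 + 2)) - 73 = 1*(20*2) - 73 = 1*40 - 73 = 40 - 73 = -33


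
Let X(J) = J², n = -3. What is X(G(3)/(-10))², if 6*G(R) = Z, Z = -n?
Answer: 1/160000 ≈ 6.2500e-6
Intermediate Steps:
Z = 3 (Z = -1*(-3) = 3)
G(R) = ½ (G(R) = (⅙)*3 = ½)
X(G(3)/(-10))² = (((½)/(-10))²)² = (((½)*(-⅒))²)² = ((-1/20)²)² = (1/400)² = 1/160000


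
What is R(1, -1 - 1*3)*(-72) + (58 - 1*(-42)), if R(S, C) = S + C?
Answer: 316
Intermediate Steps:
R(S, C) = C + S
R(1, -1 - 1*3)*(-72) + (58 - 1*(-42)) = ((-1 - 1*3) + 1)*(-72) + (58 - 1*(-42)) = ((-1 - 3) + 1)*(-72) + (58 + 42) = (-4 + 1)*(-72) + 100 = -3*(-72) + 100 = 216 + 100 = 316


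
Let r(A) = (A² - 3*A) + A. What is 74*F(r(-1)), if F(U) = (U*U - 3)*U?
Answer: 1332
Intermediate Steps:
r(A) = A² - 2*A
F(U) = U*(-3 + U²) (F(U) = (U² - 3)*U = (-3 + U²)*U = U*(-3 + U²))
74*F(r(-1)) = 74*((-(-2 - 1))*(-3 + (-(-2 - 1))²)) = 74*((-1*(-3))*(-3 + (-1*(-3))²)) = 74*(3*(-3 + 3²)) = 74*(3*(-3 + 9)) = 74*(3*6) = 74*18 = 1332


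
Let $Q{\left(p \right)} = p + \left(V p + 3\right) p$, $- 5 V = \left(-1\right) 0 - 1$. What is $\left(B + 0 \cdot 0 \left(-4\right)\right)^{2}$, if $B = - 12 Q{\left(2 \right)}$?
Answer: $\frac{278784}{25} \approx 11151.0$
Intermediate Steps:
$V = \frac{1}{5}$ ($V = - \frac{\left(-1\right) 0 - 1}{5} = - \frac{0 - 1}{5} = \left(- \frac{1}{5}\right) \left(-1\right) = \frac{1}{5} \approx 0.2$)
$Q{\left(p \right)} = p + p \left(3 + \frac{p}{5}\right)$ ($Q{\left(p \right)} = p + \left(\frac{p}{5} + 3\right) p = p + \left(3 + \frac{p}{5}\right) p = p + p \left(3 + \frac{p}{5}\right)$)
$B = - \frac{528}{5}$ ($B = - 12 \cdot \frac{1}{5} \cdot 2 \left(20 + 2\right) = - 12 \cdot \frac{1}{5} \cdot 2 \cdot 22 = \left(-12\right) \frac{44}{5} = - \frac{528}{5} \approx -105.6$)
$\left(B + 0 \cdot 0 \left(-4\right)\right)^{2} = \left(- \frac{528}{5} + 0 \cdot 0 \left(-4\right)\right)^{2} = \left(- \frac{528}{5} + 0 \left(-4\right)\right)^{2} = \left(- \frac{528}{5} + 0\right)^{2} = \left(- \frac{528}{5}\right)^{2} = \frac{278784}{25}$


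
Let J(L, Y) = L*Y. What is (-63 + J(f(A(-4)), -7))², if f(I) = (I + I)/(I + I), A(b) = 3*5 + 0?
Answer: 4900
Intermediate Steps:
A(b) = 15 (A(b) = 15 + 0 = 15)
f(I) = 1 (f(I) = (2*I)/((2*I)) = (2*I)*(1/(2*I)) = 1)
(-63 + J(f(A(-4)), -7))² = (-63 + 1*(-7))² = (-63 - 7)² = (-70)² = 4900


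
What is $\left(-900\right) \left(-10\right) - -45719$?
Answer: $54719$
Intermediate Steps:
$\left(-900\right) \left(-10\right) - -45719 = 9000 + 45719 = 54719$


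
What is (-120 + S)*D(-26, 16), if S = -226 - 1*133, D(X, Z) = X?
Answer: 12454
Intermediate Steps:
S = -359 (S = -226 - 133 = -359)
(-120 + S)*D(-26, 16) = (-120 - 359)*(-26) = -479*(-26) = 12454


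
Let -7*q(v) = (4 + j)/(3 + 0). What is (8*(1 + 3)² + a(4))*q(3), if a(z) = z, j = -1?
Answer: -132/7 ≈ -18.857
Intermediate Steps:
q(v) = -⅐ (q(v) = -(4 - 1)/(7*(3 + 0)) = -3/(7*3) = -⅐*1 = -⅐)
(8*(1 + 3)² + a(4))*q(3) = (8*(1 + 3)² + 4)*(-⅐) = (8*4² + 4)*(-⅐) = (8*16 + 4)*(-⅐) = (128 + 4)*(-⅐) = 132*(-⅐) = -132/7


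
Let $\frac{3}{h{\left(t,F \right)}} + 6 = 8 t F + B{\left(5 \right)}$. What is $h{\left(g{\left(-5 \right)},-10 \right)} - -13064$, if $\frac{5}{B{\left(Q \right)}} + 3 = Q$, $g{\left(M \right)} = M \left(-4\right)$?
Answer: $\frac{13965414}{1069} \approx 13064.0$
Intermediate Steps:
$g{\left(M \right)} = - 4 M$
$B{\left(Q \right)} = \frac{5}{-3 + Q}$
$h{\left(t,F \right)} = \frac{3}{- \frac{7}{2} + 8 F t}$ ($h{\left(t,F \right)} = \frac{3}{-6 + \left(8 t F + \frac{5}{-3 + 5}\right)} = \frac{3}{-6 + \left(8 F t + \frac{5}{2}\right)} = \frac{3}{-6 + \left(\frac{5}{2} + 8 F t\right)} = \frac{3}{- \frac{7}{2} + 8 F t}$)
$h{\left(g{\left(-5 \right)},-10 \right)} - -13064 = \frac{6}{-7 + 16 \left(-10\right) \left(\left(-4\right) \left(-5\right)\right)} - -13064 = \frac{6}{-7 + 16 \left(-10\right) 20} + 13064 = \frac{6}{-7 - 3200} + 13064 = \frac{6}{-3207} + 13064 = 6 \left(- \frac{1}{3207}\right) + 13064 = - \frac{2}{1069} + 13064 = \frac{13965414}{1069}$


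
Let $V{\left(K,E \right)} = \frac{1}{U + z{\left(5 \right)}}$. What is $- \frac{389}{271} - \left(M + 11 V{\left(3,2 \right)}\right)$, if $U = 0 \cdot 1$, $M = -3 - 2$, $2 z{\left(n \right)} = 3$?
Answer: $- \frac{3064}{813} \approx -3.7688$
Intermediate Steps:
$z{\left(n \right)} = \frac{3}{2}$ ($z{\left(n \right)} = \frac{1}{2} \cdot 3 = \frac{3}{2}$)
$M = -5$ ($M = -3 - 2 = -5$)
$U = 0$
$V{\left(K,E \right)} = \frac{2}{3}$ ($V{\left(K,E \right)} = \frac{1}{0 + \frac{3}{2}} = \frac{1}{\frac{3}{2}} = \frac{2}{3}$)
$- \frac{389}{271} - \left(M + 11 V{\left(3,2 \right)}\right) = - \frac{389}{271} - \left(-5 + 11 \cdot \frac{2}{3}\right) = \left(-389\right) \frac{1}{271} - \left(-5 + \frac{22}{3}\right) = - \frac{389}{271} - \frac{7}{3} = - \frac{3064}{813}$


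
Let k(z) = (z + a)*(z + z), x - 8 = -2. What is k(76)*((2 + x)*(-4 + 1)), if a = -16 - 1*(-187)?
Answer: -901056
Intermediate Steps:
x = 6 (x = 8 - 2 = 6)
a = 171 (a = -16 + 187 = 171)
k(z) = 2*z*(171 + z) (k(z) = (z + 171)*(z + z) = (171 + z)*(2*z) = 2*z*(171 + z))
k(76)*((2 + x)*(-4 + 1)) = (2*76*(171 + 76))*((2 + 6)*(-4 + 1)) = (2*76*247)*(8*(-3)) = 37544*(-24) = -901056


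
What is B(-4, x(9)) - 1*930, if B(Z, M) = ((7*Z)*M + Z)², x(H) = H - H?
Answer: -914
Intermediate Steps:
x(H) = 0
B(Z, M) = (Z + 7*M*Z)² (B(Z, M) = (7*M*Z + Z)² = (Z + 7*M*Z)²)
B(-4, x(9)) - 1*930 = (-4)²*(1 + 7*0)² - 1*930 = 16*(1 + 0)² - 930 = 16*1² - 930 = 16*1 - 930 = 16 - 930 = -914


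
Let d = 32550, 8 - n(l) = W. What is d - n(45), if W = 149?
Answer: 32691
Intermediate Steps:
n(l) = -141 (n(l) = 8 - 1*149 = 8 - 149 = -141)
d - n(45) = 32550 - 1*(-141) = 32550 + 141 = 32691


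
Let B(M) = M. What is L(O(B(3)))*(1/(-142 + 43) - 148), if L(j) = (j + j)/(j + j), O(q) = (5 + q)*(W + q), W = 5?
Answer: -14653/99 ≈ -148.01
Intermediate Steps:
O(q) = (5 + q)² (O(q) = (5 + q)*(5 + q) = (5 + q)²)
L(j) = 1 (L(j) = (2*j)/((2*j)) = (2*j)*(1/(2*j)) = 1)
L(O(B(3)))*(1/(-142 + 43) - 148) = 1*(1/(-142 + 43) - 148) = 1*(1/(-99) - 148) = 1*(-1/99 - 148) = 1*(-14653/99) = -14653/99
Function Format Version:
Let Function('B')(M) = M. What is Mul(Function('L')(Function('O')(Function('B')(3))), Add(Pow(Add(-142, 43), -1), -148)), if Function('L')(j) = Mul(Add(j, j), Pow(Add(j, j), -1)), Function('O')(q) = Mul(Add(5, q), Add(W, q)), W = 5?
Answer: Rational(-14653, 99) ≈ -148.01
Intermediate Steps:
Function('O')(q) = Pow(Add(5, q), 2) (Function('O')(q) = Mul(Add(5, q), Add(5, q)) = Pow(Add(5, q), 2))
Function('L')(j) = 1 (Function('L')(j) = Mul(Mul(2, j), Pow(Mul(2, j), -1)) = Mul(Mul(2, j), Mul(Rational(1, 2), Pow(j, -1))) = 1)
Mul(Function('L')(Function('O')(Function('B')(3))), Add(Pow(Add(-142, 43), -1), -148)) = Mul(1, Add(Pow(Add(-142, 43), -1), -148)) = Mul(1, Add(Pow(-99, -1), -148)) = Mul(1, Add(Rational(-1, 99), -148)) = Mul(1, Rational(-14653, 99)) = Rational(-14653, 99)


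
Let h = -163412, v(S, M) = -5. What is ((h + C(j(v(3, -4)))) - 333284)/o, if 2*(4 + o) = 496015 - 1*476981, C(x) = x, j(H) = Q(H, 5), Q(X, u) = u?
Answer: -496691/9513 ≈ -52.212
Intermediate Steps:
j(H) = 5
o = 9513 (o = -4 + (496015 - 1*476981)/2 = -4 + (496015 - 476981)/2 = -4 + (½)*19034 = -4 + 9517 = 9513)
((h + C(j(v(3, -4)))) - 333284)/o = ((-163412 + 5) - 333284)/9513 = (-163407 - 333284)*(1/9513) = -496691*1/9513 = -496691/9513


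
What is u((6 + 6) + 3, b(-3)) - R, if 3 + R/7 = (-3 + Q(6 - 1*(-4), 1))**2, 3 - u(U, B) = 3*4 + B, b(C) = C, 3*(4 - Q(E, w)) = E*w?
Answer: -208/9 ≈ -23.111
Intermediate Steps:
Q(E, w) = 4 - E*w/3
u(U, B) = -9 - B (u(U, B) = 3 - (3*4 + B) = 3 - (12 + B) = 3 + (-12 - B) = -9 - B)
R = 154/9 (R = -21 + 7*(-3 + (4 - 1/3*(6 - 1*(-4))*1))**2 = -21 + 7*(-3 + (4 - 1/3*(6 + 4)*1))**2 = -21 + 7*(-3 + (4 - 1/3*10*1))**2 = -21 + 7*(-3 + (4 - 10/3))**2 = -21 + 7*(-3 + 2/3)**2 = -21 + 7*(-7/3)**2 = -21 + 7*(49/9) = -21 + 343/9 = 154/9 ≈ 17.111)
u((6 + 6) + 3, b(-3)) - R = (-9 - 1*(-3)) - 1*154/9 = (-9 + 3) - 154/9 = -6 - 154/9 = -208/9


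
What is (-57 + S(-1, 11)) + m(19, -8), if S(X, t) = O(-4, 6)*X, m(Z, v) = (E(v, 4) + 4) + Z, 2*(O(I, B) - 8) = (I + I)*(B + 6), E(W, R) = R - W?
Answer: 18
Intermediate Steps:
O(I, B) = 8 + I*(6 + B) (O(I, B) = 8 + ((I + I)*(B + 6))/2 = 8 + ((2*I)*(6 + B))/2 = 8 + (2*I*(6 + B))/2 = 8 + I*(6 + B))
m(Z, v) = 8 + Z - v (m(Z, v) = ((4 - v) + 4) + Z = (8 - v) + Z = 8 + Z - v)
S(X, t) = -40*X (S(X, t) = (8 + 6*(-4) + 6*(-4))*X = (8 - 24 - 24)*X = -40*X)
(-57 + S(-1, 11)) + m(19, -8) = (-57 - 40*(-1)) + (8 + 19 - 1*(-8)) = (-57 + 40) + (8 + 19 + 8) = -17 + 35 = 18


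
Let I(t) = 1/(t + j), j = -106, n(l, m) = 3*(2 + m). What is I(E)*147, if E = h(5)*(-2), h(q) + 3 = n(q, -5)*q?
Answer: -147/10 ≈ -14.700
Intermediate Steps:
n(l, m) = 6 + 3*m
h(q) = -3 - 9*q (h(q) = -3 + (6 + 3*(-5))*q = -3 + (6 - 15)*q = -3 - 9*q)
E = 96 (E = (-3 - 9*5)*(-2) = (-3 - 45)*(-2) = -48*(-2) = 96)
I(t) = 1/(-106 + t) (I(t) = 1/(t - 106) = 1/(-106 + t))
I(E)*147 = 147/(-106 + 96) = 147/(-10) = -⅒*147 = -147/10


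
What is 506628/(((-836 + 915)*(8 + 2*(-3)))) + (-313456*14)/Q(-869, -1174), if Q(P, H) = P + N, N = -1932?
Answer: 1056214850/221279 ≈ 4773.2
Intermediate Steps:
Q(P, H) = -1932 + P (Q(P, H) = P - 1932 = -1932 + P)
506628/(((-836 + 915)*(8 + 2*(-3)))) + (-313456*14)/Q(-869, -1174) = 506628/(((-836 + 915)*(8 + 2*(-3)))) + (-313456*14)/(-1932 - 869) = 506628/((79*(8 - 6))) - 4388384/(-2801) = 506628/((79*2)) - 4388384*(-1/2801) = 506628/158 + 4388384/2801 = 506628*(1/158) + 4388384/2801 = 253314/79 + 4388384/2801 = 1056214850/221279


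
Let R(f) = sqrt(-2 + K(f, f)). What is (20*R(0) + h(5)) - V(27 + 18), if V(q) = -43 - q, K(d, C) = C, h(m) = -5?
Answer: 83 + 20*I*sqrt(2) ≈ 83.0 + 28.284*I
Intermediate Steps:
R(f) = sqrt(-2 + f)
(20*R(0) + h(5)) - V(27 + 18) = (20*sqrt(-2 + 0) - 5) - (-43 - (27 + 18)) = (20*sqrt(-2) - 5) - (-43 - 1*45) = (20*(I*sqrt(2)) - 5) - (-43 - 45) = (20*I*sqrt(2) - 5) - 1*(-88) = (-5 + 20*I*sqrt(2)) + 88 = 83 + 20*I*sqrt(2)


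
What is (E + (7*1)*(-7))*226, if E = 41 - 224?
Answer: -52432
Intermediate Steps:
E = -183
(E + (7*1)*(-7))*226 = (-183 + (7*1)*(-7))*226 = (-183 + 7*(-7))*226 = (-183 - 49)*226 = -232*226 = -52432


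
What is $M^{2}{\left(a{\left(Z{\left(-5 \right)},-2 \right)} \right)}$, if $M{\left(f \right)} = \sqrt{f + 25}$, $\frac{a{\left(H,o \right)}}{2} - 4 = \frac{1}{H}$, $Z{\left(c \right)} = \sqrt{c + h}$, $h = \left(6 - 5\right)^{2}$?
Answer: $33 - i \approx 33.0 - 1.0 i$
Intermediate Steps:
$h = 1$ ($h = 1^{2} = 1$)
$Z{\left(c \right)} = \sqrt{1 + c}$ ($Z{\left(c \right)} = \sqrt{c + 1} = \sqrt{1 + c}$)
$a{\left(H,o \right)} = 8 + \frac{2}{H}$
$M{\left(f \right)} = \sqrt{25 + f}$
$M^{2}{\left(a{\left(Z{\left(-5 \right)},-2 \right)} \right)} = \left(\sqrt{25 + \left(8 + \frac{2}{\sqrt{1 - 5}}\right)}\right)^{2} = \left(\sqrt{25 + \left(8 + \frac{2}{\sqrt{-4}}\right)}\right)^{2} = \left(\sqrt{25 + \left(8 + \frac{2}{2 i}\right)}\right)^{2} = \left(\sqrt{25 + \left(8 + 2 \left(- \frac{i}{2}\right)\right)}\right)^{2} = \left(\sqrt{25 + \left(8 - i\right)}\right)^{2} = \left(\sqrt{33 - i}\right)^{2} = 33 - i$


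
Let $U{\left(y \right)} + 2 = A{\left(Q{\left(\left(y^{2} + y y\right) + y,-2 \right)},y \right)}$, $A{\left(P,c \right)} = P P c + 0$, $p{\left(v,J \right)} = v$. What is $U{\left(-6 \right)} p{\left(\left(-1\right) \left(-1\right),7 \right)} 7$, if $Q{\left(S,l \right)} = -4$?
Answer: $-686$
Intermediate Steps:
$A{\left(P,c \right)} = c P^{2}$ ($A{\left(P,c \right)} = P^{2} c + 0 = c P^{2} + 0 = c P^{2}$)
$U{\left(y \right)} = -2 + 16 y$ ($U{\left(y \right)} = -2 + y \left(-4\right)^{2} = -2 + y 16 = -2 + 16 y$)
$U{\left(-6 \right)} p{\left(\left(-1\right) \left(-1\right),7 \right)} 7 = \left(-2 + 16 \left(-6\right)\right) \left(\left(-1\right) \left(-1\right)\right) 7 = \left(-2 - 96\right) 1 \cdot 7 = \left(-98\right) 1 \cdot 7 = \left(-98\right) 7 = -686$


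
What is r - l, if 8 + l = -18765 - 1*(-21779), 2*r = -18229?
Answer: -24241/2 ≈ -12121.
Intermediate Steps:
r = -18229/2 (r = (½)*(-18229) = -18229/2 ≈ -9114.5)
l = 3006 (l = -8 + (-18765 - 1*(-21779)) = -8 + (-18765 + 21779) = -8 + 3014 = 3006)
r - l = -18229/2 - 1*3006 = -18229/2 - 3006 = -24241/2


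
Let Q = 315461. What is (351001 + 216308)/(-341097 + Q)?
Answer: -567309/25636 ≈ -22.129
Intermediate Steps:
(351001 + 216308)/(-341097 + Q) = (351001 + 216308)/(-341097 + 315461) = 567309/(-25636) = 567309*(-1/25636) = -567309/25636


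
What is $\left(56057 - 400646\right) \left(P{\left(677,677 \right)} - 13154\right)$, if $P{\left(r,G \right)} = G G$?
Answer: $-153402408075$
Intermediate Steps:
$P{\left(r,G \right)} = G^{2}$
$\left(56057 - 400646\right) \left(P{\left(677,677 \right)} - 13154\right) = \left(56057 - 400646\right) \left(677^{2} - 13154\right) = - 344589 \left(458329 - 13154\right) = \left(-344589\right) 445175 = -153402408075$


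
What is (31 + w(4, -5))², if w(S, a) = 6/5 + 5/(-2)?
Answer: 88209/100 ≈ 882.09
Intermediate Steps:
w(S, a) = -13/10 (w(S, a) = 6*(⅕) + 5*(-½) = 6/5 - 5/2 = -13/10)
(31 + w(4, -5))² = (31 - 13/10)² = (297/10)² = 88209/100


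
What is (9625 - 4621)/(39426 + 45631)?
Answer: 5004/85057 ≈ 0.058831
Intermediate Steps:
(9625 - 4621)/(39426 + 45631) = 5004/85057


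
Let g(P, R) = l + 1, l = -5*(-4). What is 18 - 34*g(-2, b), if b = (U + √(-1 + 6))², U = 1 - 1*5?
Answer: -696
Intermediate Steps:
U = -4 (U = 1 - 5 = -4)
b = (-4 + √5)² (b = (-4 + √(-1 + 6))² = (-4 + √5)² ≈ 3.1115)
l = 20
g(P, R) = 21 (g(P, R) = 20 + 1 = 21)
18 - 34*g(-2, b) = 18 - 34*21 = 18 - 714 = -696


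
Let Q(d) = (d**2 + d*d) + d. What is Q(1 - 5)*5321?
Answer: 148988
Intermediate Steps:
Q(d) = d + 2*d**2 (Q(d) = (d**2 + d**2) + d = 2*d**2 + d = d + 2*d**2)
Q(1 - 5)*5321 = ((1 - 5)*(1 + 2*(1 - 5)))*5321 = -4*(1 + 2*(-4))*5321 = -4*(1 - 8)*5321 = -4*(-7)*5321 = 28*5321 = 148988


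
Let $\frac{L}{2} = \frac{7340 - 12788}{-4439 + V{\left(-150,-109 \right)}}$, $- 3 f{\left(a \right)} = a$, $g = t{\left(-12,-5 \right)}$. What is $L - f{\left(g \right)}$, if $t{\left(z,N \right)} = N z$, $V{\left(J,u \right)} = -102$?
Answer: $\frac{101716}{4541} \approx 22.399$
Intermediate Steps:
$g = 60$ ($g = \left(-5\right) \left(-12\right) = 60$)
$f{\left(a \right)} = - \frac{a}{3}$
$L = \frac{10896}{4541}$ ($L = 2 \frac{7340 - 12788}{-4439 - 102} = 2 \left(- \frac{5448}{-4541}\right) = 2 \left(\left(-5448\right) \left(- \frac{1}{4541}\right)\right) = 2 \cdot \frac{5448}{4541} = \frac{10896}{4541} \approx 2.3995$)
$L - f{\left(g \right)} = \frac{10896}{4541} - \left(- \frac{1}{3}\right) 60 = \frac{10896}{4541} - -20 = \frac{10896}{4541} + 20 = \frac{101716}{4541}$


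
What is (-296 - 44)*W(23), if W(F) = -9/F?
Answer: 3060/23 ≈ 133.04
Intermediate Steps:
(-296 - 44)*W(23) = (-296 - 44)*(-9/23) = -(-3060)/23 = -340*(-9/23) = 3060/23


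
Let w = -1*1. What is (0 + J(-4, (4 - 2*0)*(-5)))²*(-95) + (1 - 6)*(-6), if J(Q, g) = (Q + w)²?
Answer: -59345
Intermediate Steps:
w = -1
J(Q, g) = (-1 + Q)² (J(Q, g) = (Q - 1)² = (-1 + Q)²)
(0 + J(-4, (4 - 2*0)*(-5)))²*(-95) + (1 - 6)*(-6) = (0 + (-1 - 4)²)²*(-95) + (1 - 6)*(-6) = (0 + (-5)²)²*(-95) - 5*(-6) = (0 + 25)²*(-95) + 30 = 25²*(-95) + 30 = 625*(-95) + 30 = -59375 + 30 = -59345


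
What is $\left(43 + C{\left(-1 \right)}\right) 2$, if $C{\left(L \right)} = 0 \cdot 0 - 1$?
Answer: $84$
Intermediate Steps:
$C{\left(L \right)} = -1$ ($C{\left(L \right)} = 0 - 1 = -1$)
$\left(43 + C{\left(-1 \right)}\right) 2 = \left(43 - 1\right) 2 = 42 \cdot 2 = 84$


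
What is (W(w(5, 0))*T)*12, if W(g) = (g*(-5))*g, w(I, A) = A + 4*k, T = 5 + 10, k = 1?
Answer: -14400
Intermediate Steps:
T = 15
w(I, A) = 4 + A (w(I, A) = A + 4*1 = A + 4 = 4 + A)
W(g) = -5*g² (W(g) = (-5*g)*g = -5*g²)
(W(w(5, 0))*T)*12 = (-5*(4 + 0)²*15)*12 = (-5*4²*15)*12 = (-5*16*15)*12 = -80*15*12 = -1200*12 = -14400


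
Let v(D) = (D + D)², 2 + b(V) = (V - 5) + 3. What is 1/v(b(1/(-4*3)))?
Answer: 36/2401 ≈ 0.014994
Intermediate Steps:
b(V) = -4 + V (b(V) = -2 + ((V - 5) + 3) = -2 + ((-5 + V) + 3) = -2 + (-2 + V) = -4 + V)
v(D) = 4*D² (v(D) = (2*D)² = 4*D²)
1/v(b(1/(-4*3))) = 1/(4*(-4 + 1/(-4*3))²) = 1/(4*(-4 + 1/(-12))²) = 1/(4*(-4 - 1/12)²) = 1/(4*(-49/12)²) = 1/(4*(2401/144)) = 1/(2401/36) = 36/2401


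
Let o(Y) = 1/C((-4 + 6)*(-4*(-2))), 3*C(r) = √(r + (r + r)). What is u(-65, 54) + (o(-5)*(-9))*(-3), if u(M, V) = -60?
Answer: -60 + 27*√3/4 ≈ -48.309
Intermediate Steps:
C(r) = √3*√r/3 (C(r) = √(r + (r + r))/3 = √(r + 2*r)/3 = √(3*r)/3 = (√3*√r)/3 = √3*√r/3)
o(Y) = √3/4 (o(Y) = 1/(√3*√((-4 + 6)*(-4*(-2)))/3) = 1/(√3*√(2*8)/3) = 1/(√3*√16/3) = 1/((⅓)*√3*4) = 1/(4*√3/3) = √3/4)
u(-65, 54) + (o(-5)*(-9))*(-3) = -60 + ((√3/4)*(-9))*(-3) = -60 - 9*√3/4*(-3) = -60 + 27*√3/4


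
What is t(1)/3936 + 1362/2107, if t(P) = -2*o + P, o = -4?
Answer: 1793265/2764384 ≈ 0.64870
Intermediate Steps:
t(P) = 8 + P (t(P) = -2*(-4) + P = 8 + P)
t(1)/3936 + 1362/2107 = (8 + 1)/3936 + 1362/2107 = 9*(1/3936) + 1362*(1/2107) = 3/1312 + 1362/2107 = 1793265/2764384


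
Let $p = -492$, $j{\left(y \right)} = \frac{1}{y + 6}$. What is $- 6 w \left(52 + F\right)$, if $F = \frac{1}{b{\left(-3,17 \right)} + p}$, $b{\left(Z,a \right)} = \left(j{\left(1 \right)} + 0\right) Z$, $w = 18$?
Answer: $- \frac{2150844}{383} \approx -5615.8$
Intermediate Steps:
$j{\left(y \right)} = \frac{1}{6 + y}$
$b{\left(Z,a \right)} = \frac{Z}{7}$ ($b{\left(Z,a \right)} = \left(\frac{1}{6 + 1} + 0\right) Z = \left(\frac{1}{7} + 0\right) Z = \frac{Z}{7}$)
$F = - \frac{7}{3447}$ ($F = \frac{1}{\frac{1}{7} \left(-3\right) - 492} = \frac{1}{- \frac{3}{7} - 492} = \frac{1}{- \frac{3447}{7}} = - \frac{7}{3447} \approx -0.0020308$)
$- 6 w \left(52 + F\right) = \left(-6\right) 18 \left(52 - \frac{7}{3447}\right) = \left(-108\right) \frac{179237}{3447} = - \frac{2150844}{383}$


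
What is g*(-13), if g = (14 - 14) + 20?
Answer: -260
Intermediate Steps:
g = 20 (g = 0 + 20 = 20)
g*(-13) = 20*(-13) = -260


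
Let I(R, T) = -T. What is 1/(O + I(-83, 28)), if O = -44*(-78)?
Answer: 1/3404 ≈ 0.00029377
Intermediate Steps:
O = 3432
1/(O + I(-83, 28)) = 1/(3432 - 1*28) = 1/(3432 - 28) = 1/3404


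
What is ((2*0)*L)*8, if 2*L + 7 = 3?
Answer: 0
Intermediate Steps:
L = -2 (L = -7/2 + (1/2)*3 = -7/2 + 3/2 = -2)
((2*0)*L)*8 = ((2*0)*(-2))*8 = (0*(-2))*8 = 0*8 = 0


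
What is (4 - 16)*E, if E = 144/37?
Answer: -1728/37 ≈ -46.703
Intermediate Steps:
E = 144/37 (E = 144*(1/37) = 144/37 ≈ 3.8919)
(4 - 16)*E = (4 - 16)*(144/37) = -12*144/37 = -1728/37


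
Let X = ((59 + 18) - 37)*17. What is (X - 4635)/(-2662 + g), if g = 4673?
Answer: -3955/2011 ≈ -1.9667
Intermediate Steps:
X = 680 (X = (77 - 37)*17 = 40*17 = 680)
(X - 4635)/(-2662 + g) = (680 - 4635)/(-2662 + 4673) = -3955/2011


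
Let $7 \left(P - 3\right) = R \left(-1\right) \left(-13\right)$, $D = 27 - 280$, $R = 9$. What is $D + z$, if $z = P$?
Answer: $- \frac{1633}{7} \approx -233.29$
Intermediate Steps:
$D = -253$ ($D = 27 - 280 = -253$)
$P = \frac{138}{7}$ ($P = 3 + \frac{9 \left(-1\right) \left(-13\right)}{7} = 3 + \frac{\left(-9\right) \left(-13\right)}{7} = 3 + \frac{1}{7} \cdot 117 = 3 + \frac{117}{7} = \frac{138}{7} \approx 19.714$)
$z = \frac{138}{7} \approx 19.714$
$D + z = -253 + \frac{138}{7} = - \frac{1633}{7}$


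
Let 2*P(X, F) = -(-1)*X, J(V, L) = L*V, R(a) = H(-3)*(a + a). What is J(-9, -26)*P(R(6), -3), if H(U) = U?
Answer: -4212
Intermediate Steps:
R(a) = -6*a (R(a) = -3*(a + a) = -6*a)
P(X, F) = X/2 (P(X, F) = (-(-1)*X)/2 = X/2)
J(-9, -26)*P(R(6), -3) = (-26*(-9))*((-6*6)/2) = 234*((½)*(-36)) = 234*(-18) = -4212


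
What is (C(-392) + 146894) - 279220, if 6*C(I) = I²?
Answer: -320146/3 ≈ -1.0672e+5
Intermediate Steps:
C(I) = I²/6
(C(-392) + 146894) - 279220 = ((⅙)*(-392)² + 146894) - 279220 = ((⅙)*153664 + 146894) - 279220 = (76832/3 + 146894) - 279220 = 517514/3 - 279220 = -320146/3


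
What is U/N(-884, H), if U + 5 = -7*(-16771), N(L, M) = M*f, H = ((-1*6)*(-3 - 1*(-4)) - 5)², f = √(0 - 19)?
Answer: -10672*I*√19/209 ≈ -222.57*I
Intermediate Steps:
f = I*√19 (f = √(-19) = I*√19 ≈ 4.3589*I)
H = 121 (H = (-6*(-3 + 4) - 5)² = (-6*1 - 5)² = (-6 - 5)² = (-11)² = 121)
N(L, M) = I*M*√19 (N(L, M) = M*(I*√19) = I*M*√19)
U = 117392 (U = -5 - 7*(-16771) = -5 + 117397 = 117392)
U/N(-884, H) = 117392/((I*121*√19)) = 117392/((121*I*√19)) = 117392*(-I*√19/2299) = -10672*I*√19/209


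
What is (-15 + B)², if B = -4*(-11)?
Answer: 841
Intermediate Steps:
B = 44
(-15 + B)² = (-15 + 44)² = 29² = 841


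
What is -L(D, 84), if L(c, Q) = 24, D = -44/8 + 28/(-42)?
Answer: -24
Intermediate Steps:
D = -37/6 (D = -44*⅛ + 28*(-1/42) = -11/2 - ⅔ = -37/6 ≈ -6.1667)
-L(D, 84) = -1*24 = -24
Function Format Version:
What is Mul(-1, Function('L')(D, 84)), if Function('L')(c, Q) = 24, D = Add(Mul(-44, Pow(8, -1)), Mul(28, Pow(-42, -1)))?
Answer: -24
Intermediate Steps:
D = Rational(-37, 6) (D = Add(Mul(-44, Rational(1, 8)), Mul(28, Rational(-1, 42))) = Add(Rational(-11, 2), Rational(-2, 3)) = Rational(-37, 6) ≈ -6.1667)
Mul(-1, Function('L')(D, 84)) = Mul(-1, 24) = -24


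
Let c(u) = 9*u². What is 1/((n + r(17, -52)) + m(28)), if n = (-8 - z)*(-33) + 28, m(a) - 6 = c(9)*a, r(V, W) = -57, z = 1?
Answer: 1/20686 ≈ 4.8342e-5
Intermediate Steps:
m(a) = 6 + 729*a (m(a) = 6 + (9*9²)*a = 6 + (9*81)*a = 6 + 729*a)
n = 325 (n = (-8 - 1*1)*(-33) + 28 = (-8 - 1)*(-33) + 28 = -9*(-33) + 28 = 297 + 28 = 325)
1/((n + r(17, -52)) + m(28)) = 1/((325 - 57) + (6 + 729*28)) = 1/(268 + (6 + 20412)) = 1/(268 + 20418) = 1/20686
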